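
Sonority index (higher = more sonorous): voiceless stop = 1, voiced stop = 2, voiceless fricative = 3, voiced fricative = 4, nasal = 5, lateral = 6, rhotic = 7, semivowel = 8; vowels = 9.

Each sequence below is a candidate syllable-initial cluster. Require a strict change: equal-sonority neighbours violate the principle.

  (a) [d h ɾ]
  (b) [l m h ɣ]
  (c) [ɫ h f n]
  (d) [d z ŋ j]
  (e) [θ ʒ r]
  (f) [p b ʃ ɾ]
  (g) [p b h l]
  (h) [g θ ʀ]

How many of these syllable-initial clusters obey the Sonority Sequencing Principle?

(a) 2-3-7 → obeys
(b) 6-5-3-4 → violates
(c) 6-3-3-5 → violates
(d) 2-4-5-8 → obeys
(e) 3-4-7 → obeys
(f) 1-2-3-7 → obeys
(g) 1-2-3-6 → obeys
(h) 2-3-7 → obeys

6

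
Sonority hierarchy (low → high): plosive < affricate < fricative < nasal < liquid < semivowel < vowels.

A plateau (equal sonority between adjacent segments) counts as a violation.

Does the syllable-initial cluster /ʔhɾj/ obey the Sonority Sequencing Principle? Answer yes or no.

yes

/ʔ/ — plosive, sonority 1.
/h/ — fricative, sonority 3.
/ɾ/ — liquid, sonority 5.
/j/ — semivowel, sonority 6.
The profile 1-3-5-6 strictly rises, so the syllable-initial cluster satisfies the SSP.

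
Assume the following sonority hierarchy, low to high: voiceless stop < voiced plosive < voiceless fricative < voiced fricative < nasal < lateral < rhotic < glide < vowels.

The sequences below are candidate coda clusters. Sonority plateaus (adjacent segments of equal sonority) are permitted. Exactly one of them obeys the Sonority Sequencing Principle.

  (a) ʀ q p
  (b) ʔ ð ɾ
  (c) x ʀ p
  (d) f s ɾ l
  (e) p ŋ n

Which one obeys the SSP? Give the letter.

a

(a) 7-1-1 → obeys
(b) 1-4-7 → violates
(c) 3-7-1 → violates
(d) 3-3-7-6 → violates
(e) 1-5-5 → violates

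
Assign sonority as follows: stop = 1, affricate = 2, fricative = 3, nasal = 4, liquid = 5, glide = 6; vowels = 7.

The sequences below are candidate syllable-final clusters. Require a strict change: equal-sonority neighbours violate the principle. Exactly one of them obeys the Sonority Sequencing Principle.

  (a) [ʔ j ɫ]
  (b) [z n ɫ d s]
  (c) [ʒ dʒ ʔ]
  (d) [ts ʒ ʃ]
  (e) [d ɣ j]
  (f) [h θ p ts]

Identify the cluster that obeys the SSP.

(a) sonority 1-6-5: ill-formed.
(b) sonority 3-4-5-1-3: ill-formed.
(c) sonority 3-2-1: well-formed.
(d) sonority 2-3-3: ill-formed.
(e) sonority 1-3-6: ill-formed.
(f) sonority 3-3-1-2: ill-formed.

c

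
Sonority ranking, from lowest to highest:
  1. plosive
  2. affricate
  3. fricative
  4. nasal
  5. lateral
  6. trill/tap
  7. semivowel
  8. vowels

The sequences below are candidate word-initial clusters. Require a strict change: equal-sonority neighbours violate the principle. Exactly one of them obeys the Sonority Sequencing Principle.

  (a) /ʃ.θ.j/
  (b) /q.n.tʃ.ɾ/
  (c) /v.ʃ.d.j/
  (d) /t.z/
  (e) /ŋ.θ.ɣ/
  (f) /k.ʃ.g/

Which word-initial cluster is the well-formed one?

(a) /ʃ.θ.j/: profile 3-3-7 — violates.
(b) /q.n.tʃ.ɾ/: profile 1-4-2-6 — violates.
(c) /v.ʃ.d.j/: profile 3-3-1-7 — violates.
(d) /t.z/: profile 1-3 — obeys.
(e) /ŋ.θ.ɣ/: profile 4-3-3 — violates.
(f) /k.ʃ.g/: profile 1-3-1 — violates.

d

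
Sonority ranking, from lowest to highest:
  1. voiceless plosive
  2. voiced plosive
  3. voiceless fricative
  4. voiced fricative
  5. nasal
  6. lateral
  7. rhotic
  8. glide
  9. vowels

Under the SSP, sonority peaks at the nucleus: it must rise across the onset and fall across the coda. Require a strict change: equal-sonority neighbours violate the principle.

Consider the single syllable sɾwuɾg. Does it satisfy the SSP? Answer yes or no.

yes

Onset: /s/ is a voiceless fricative (sonority 3), /ɾ/ is a rhotic (sonority 7), /w/ is a glide (sonority 8); then the nucleus /u/ (sonority 9).
Onset profile 3-7-8-9 — rises to the nucleus.
Coda: /ɾ/ is a rhotic (sonority 7), /g/ is a voiced plosive (sonority 2).
Coda profile 9-7-2 — falls from the nucleus.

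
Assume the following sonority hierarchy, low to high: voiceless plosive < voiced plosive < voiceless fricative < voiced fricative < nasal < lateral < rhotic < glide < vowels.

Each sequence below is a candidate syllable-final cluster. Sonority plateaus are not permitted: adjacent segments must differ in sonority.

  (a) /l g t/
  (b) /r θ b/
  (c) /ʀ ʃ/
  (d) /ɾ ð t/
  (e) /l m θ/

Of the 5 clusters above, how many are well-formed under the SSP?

(a) sonority 6-2-1: well-formed.
(b) sonority 7-3-2: well-formed.
(c) sonority 7-3: well-formed.
(d) sonority 7-4-1: well-formed.
(e) sonority 6-5-3: well-formed.

5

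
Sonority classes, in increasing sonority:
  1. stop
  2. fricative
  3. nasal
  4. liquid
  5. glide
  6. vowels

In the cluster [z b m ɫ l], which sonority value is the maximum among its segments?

4

/z/ — fricative, sonority 2.
/b/ — stop, sonority 1.
/m/ — nasal, sonority 3.
/ɫ/ — liquid, sonority 4.
/l/ — liquid, sonority 4.
The maximum is 4.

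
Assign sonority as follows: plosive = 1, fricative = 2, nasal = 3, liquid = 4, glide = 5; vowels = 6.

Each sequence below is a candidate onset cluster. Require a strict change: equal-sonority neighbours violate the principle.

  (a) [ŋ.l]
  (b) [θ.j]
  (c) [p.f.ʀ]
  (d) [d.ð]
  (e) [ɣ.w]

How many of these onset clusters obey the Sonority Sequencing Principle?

(a) 3-4 → obeys
(b) 2-5 → obeys
(c) 1-2-4 → obeys
(d) 1-2 → obeys
(e) 2-5 → obeys

5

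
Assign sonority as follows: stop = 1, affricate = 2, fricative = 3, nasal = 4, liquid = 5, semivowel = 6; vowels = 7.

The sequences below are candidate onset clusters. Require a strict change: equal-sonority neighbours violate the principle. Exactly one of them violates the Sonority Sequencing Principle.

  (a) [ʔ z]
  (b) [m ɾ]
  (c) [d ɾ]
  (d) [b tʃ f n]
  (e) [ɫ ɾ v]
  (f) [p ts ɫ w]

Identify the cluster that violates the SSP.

e

(a) 1-3 → obeys
(b) 4-5 → obeys
(c) 1-5 → obeys
(d) 1-2-3-4 → obeys
(e) 5-5-3 → violates
(f) 1-2-5-6 → obeys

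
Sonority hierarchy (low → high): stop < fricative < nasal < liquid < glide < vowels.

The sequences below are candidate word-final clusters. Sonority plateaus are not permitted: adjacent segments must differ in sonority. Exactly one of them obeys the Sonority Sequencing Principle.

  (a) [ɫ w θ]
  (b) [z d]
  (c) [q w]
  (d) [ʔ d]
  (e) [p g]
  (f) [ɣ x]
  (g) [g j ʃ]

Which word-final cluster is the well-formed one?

b

(a) 4-5-2 → violates
(b) 2-1 → obeys
(c) 1-5 → violates
(d) 1-1 → violates
(e) 1-1 → violates
(f) 2-2 → violates
(g) 1-5-2 → violates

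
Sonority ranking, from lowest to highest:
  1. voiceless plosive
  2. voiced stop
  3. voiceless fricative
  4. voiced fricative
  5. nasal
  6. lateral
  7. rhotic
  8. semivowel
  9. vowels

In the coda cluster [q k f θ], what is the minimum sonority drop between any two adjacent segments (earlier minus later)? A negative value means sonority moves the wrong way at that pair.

-2

/q/ — voiceless plosive, sonority 1.
/k/ — voiceless plosive, sonority 1.
/f/ — voiceless fricative, sonority 3.
/θ/ — voiceless fricative, sonority 3.
/q/→/k/: change +0.
/k/→/f/: change -2.
/f/→/θ/: change +0.
Minimum = -2.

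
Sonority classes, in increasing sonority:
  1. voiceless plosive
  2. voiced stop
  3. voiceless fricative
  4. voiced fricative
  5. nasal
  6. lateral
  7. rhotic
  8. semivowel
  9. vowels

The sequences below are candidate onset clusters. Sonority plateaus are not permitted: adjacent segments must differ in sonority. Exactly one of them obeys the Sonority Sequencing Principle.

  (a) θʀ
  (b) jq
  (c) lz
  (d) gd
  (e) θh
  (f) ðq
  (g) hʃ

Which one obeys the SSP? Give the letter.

a

(a) 3-7 → obeys
(b) 8-1 → violates
(c) 6-4 → violates
(d) 2-2 → violates
(e) 3-3 → violates
(f) 4-1 → violates
(g) 3-3 → violates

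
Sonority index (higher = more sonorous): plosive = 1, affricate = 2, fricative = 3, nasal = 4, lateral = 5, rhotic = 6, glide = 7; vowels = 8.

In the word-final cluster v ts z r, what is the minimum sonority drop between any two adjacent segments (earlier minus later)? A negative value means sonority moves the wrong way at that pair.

/v/: fricative = 3.
/ts/: affricate = 2.
/z/: fricative = 3.
/r/: rhotic = 6.
/v/→/ts/: change +1.
/ts/→/z/: change -1.
/z/→/r/: change -3.
Minimum = -3.

-3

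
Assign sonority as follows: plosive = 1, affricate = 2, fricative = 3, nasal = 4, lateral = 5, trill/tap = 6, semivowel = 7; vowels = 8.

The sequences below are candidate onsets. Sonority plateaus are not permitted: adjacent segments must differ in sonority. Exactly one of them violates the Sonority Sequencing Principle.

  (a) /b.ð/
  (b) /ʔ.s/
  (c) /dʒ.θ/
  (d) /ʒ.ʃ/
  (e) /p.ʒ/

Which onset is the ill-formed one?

(a) sonority 1-3: well-formed.
(b) sonority 1-3: well-formed.
(c) sonority 2-3: well-formed.
(d) sonority 3-3: ill-formed.
(e) sonority 1-3: well-formed.

d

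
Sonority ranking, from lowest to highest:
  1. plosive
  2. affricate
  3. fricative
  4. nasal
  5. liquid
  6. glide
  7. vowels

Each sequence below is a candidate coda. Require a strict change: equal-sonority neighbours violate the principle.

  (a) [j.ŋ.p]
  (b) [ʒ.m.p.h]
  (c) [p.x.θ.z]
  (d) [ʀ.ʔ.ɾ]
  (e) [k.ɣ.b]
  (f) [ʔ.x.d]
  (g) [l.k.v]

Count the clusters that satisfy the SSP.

(a) 6-4-1 → obeys
(b) 3-4-1-3 → violates
(c) 1-3-3-3 → violates
(d) 5-1-5 → violates
(e) 1-3-1 → violates
(f) 1-3-1 → violates
(g) 5-1-3 → violates

1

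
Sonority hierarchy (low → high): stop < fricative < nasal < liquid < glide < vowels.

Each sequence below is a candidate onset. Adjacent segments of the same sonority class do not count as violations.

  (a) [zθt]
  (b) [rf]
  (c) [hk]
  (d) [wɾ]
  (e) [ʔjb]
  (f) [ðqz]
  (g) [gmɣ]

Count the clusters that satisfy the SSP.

0

(a) [zθt]: profile 2-2-1 — violates.
(b) [rf]: profile 4-2 — violates.
(c) [hk]: profile 2-1 — violates.
(d) [wɾ]: profile 5-4 — violates.
(e) [ʔjb]: profile 1-5-1 — violates.
(f) [ðqz]: profile 2-1-2 — violates.
(g) [gmɣ]: profile 1-3-2 — violates.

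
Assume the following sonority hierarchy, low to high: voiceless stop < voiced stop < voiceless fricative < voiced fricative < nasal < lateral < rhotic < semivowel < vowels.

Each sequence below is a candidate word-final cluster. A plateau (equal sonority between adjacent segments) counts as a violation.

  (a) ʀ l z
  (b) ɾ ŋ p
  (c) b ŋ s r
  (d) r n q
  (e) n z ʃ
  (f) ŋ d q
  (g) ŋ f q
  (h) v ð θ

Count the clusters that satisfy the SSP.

(a) sonority 7-6-4: well-formed.
(b) sonority 7-5-1: well-formed.
(c) sonority 2-5-3-7: ill-formed.
(d) sonority 7-5-1: well-formed.
(e) sonority 5-4-3: well-formed.
(f) sonority 5-2-1: well-formed.
(g) sonority 5-3-1: well-formed.
(h) sonority 4-4-3: ill-formed.

6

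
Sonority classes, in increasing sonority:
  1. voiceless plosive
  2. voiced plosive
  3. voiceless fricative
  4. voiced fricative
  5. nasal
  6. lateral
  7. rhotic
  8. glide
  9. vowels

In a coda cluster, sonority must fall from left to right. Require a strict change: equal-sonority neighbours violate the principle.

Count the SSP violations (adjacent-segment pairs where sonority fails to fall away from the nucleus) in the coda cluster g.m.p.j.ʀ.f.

2

/g/ is a voiced plosive (sonority 2).
/m/ is a nasal (sonority 5).
/p/ is a voiceless plosive (sonority 1).
/j/ is a glide (sonority 8).
/ʀ/ is a rhotic (sonority 7).
/f/ is a voiceless fricative (sonority 3).
/g/→/m/: 2→5 (does not fall) — violation.
/m/→/p/: 5→1 (falls) — ok.
/p/→/j/: 1→8 (does not fall) — violation.
/j/→/ʀ/: 8→7 (falls) — ok.
/ʀ/→/f/: 7→3 (falls) — ok.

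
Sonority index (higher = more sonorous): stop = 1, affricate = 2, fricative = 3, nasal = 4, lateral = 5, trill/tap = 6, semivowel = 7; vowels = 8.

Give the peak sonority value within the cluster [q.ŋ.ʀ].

6

/q/: stop = 1.
/ŋ/: nasal = 4.
/ʀ/: trill/tap = 6.
The maximum is 6.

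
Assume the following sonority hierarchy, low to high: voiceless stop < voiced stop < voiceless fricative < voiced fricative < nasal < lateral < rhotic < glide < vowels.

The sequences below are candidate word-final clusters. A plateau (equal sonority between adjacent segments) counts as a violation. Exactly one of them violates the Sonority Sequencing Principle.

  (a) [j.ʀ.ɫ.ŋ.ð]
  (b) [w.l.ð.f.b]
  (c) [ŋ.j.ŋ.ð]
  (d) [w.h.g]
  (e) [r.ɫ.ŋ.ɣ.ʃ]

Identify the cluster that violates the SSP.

(a) sonority 8-7-6-5-4: well-formed.
(b) sonority 8-6-4-3-2: well-formed.
(c) sonority 5-8-5-4: ill-formed.
(d) sonority 8-3-2: well-formed.
(e) sonority 7-6-5-4-3: well-formed.

c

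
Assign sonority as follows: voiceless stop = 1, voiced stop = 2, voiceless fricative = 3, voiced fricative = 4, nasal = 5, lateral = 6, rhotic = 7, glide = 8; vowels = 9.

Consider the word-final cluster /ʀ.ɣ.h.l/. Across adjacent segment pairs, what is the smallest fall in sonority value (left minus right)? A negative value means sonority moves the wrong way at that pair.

-3

/ʀ/: rhotic = 7.
/ɣ/: voiced fricative = 4.
/h/: voiceless fricative = 3.
/l/: lateral = 6.
/ʀ/→/ɣ/: change +3.
/ɣ/→/h/: change +1.
/h/→/l/: change -3.
Minimum = -3.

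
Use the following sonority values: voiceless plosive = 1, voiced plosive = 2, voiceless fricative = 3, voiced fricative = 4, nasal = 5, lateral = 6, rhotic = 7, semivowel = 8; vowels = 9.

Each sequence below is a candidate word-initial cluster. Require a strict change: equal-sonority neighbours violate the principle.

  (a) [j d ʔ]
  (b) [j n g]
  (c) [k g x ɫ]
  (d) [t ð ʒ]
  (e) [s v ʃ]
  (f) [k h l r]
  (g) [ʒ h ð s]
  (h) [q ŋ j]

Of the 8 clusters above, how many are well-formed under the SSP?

(a) 8-2-1 → violates
(b) 8-5-2 → violates
(c) 1-2-3-6 → obeys
(d) 1-4-4 → violates
(e) 3-4-3 → violates
(f) 1-3-6-7 → obeys
(g) 4-3-4-3 → violates
(h) 1-5-8 → obeys

3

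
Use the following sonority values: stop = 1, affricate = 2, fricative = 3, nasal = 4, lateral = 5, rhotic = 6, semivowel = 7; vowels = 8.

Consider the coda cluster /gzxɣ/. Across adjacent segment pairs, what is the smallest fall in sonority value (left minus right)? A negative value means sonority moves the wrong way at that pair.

-2

/g/ is a stop (sonority 1).
/z/ is a fricative (sonority 3).
/x/ is a fricative (sonority 3).
/ɣ/ is a fricative (sonority 3).
/g/→/z/: change -2.
/z/→/x/: change +0.
/x/→/ɣ/: change +0.
Minimum = -2.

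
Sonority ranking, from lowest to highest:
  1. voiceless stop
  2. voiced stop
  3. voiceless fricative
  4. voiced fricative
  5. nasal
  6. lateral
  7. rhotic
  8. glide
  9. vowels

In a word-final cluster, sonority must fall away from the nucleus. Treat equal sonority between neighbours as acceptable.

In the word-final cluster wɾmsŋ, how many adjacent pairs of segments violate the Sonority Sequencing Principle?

1

/w/ is a glide (sonority 8).
/ɾ/ is a rhotic (sonority 7).
/m/ is a nasal (sonority 5).
/s/ is a voiceless fricative (sonority 3).
/ŋ/ is a nasal (sonority 5).
/w/→/ɾ/: 8→7 (falls) — ok.
/ɾ/→/m/: 7→5 (falls) — ok.
/m/→/s/: 5→3 (falls) — ok.
/s/→/ŋ/: 3→5 (does not fall) — violation.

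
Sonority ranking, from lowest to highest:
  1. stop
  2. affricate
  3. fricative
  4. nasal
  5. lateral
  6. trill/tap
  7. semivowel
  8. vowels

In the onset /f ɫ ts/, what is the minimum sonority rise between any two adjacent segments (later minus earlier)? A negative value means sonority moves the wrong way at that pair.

-3

/f/: fricative = 3.
/ɫ/: lateral = 5.
/ts/: affricate = 2.
/f/→/ɫ/: change +2.
/ɫ/→/ts/: change -3.
Minimum = -3.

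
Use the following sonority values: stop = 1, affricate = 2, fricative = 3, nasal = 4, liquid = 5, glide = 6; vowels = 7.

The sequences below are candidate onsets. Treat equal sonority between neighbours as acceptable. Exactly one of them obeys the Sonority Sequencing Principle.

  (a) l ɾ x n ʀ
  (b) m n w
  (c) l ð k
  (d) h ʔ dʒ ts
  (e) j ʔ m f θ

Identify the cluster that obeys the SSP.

b

(a) sonority 5-5-3-4-5: ill-formed.
(b) sonority 4-4-6: well-formed.
(c) sonority 5-3-1: ill-formed.
(d) sonority 3-1-2-2: ill-formed.
(e) sonority 6-1-4-3-3: ill-formed.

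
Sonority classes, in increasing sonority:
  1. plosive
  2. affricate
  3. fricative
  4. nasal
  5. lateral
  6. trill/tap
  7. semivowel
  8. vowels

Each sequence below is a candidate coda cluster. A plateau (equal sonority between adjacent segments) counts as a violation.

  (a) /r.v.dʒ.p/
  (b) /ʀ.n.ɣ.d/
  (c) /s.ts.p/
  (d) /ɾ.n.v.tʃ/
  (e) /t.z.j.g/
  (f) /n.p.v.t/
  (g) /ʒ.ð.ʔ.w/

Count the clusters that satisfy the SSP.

4

(a) /r.v.dʒ.p/: profile 6-3-2-1 — obeys.
(b) /ʀ.n.ɣ.d/: profile 6-4-3-1 — obeys.
(c) /s.ts.p/: profile 3-2-1 — obeys.
(d) /ɾ.n.v.tʃ/: profile 6-4-3-2 — obeys.
(e) /t.z.j.g/: profile 1-3-7-1 — violates.
(f) /n.p.v.t/: profile 4-1-3-1 — violates.
(g) /ʒ.ð.ʔ.w/: profile 3-3-1-7 — violates.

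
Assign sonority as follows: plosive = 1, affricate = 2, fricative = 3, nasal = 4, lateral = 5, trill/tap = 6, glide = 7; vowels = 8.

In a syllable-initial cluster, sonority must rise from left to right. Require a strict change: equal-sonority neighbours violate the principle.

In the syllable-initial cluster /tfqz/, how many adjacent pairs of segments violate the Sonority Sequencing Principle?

1

/t/: plosive = 1.
/f/: fricative = 3.
/q/: plosive = 1.
/z/: fricative = 3.
/t/→/f/: 1→3 (rises) — ok.
/f/→/q/: 3→1 (does not rise) — violation.
/q/→/z/: 1→3 (rises) — ok.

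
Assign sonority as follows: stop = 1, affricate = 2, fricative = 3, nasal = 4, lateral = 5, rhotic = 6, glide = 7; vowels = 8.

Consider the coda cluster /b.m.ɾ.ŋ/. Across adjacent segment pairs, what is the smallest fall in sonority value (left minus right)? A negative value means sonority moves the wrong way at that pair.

-3

/b/: stop = 1.
/m/: nasal = 4.
/ɾ/: rhotic = 6.
/ŋ/: nasal = 4.
/b/→/m/: change -3.
/m/→/ɾ/: change -2.
/ɾ/→/ŋ/: change +2.
Minimum = -3.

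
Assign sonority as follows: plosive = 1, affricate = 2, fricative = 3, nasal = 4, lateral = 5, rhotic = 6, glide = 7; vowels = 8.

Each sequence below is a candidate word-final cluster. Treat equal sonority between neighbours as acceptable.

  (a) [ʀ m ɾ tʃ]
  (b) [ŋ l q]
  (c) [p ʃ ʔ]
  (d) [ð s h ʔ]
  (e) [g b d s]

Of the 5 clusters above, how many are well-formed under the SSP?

1

(a) 6-4-6-2 → violates
(b) 4-5-1 → violates
(c) 1-3-1 → violates
(d) 3-3-3-1 → obeys
(e) 1-1-1-3 → violates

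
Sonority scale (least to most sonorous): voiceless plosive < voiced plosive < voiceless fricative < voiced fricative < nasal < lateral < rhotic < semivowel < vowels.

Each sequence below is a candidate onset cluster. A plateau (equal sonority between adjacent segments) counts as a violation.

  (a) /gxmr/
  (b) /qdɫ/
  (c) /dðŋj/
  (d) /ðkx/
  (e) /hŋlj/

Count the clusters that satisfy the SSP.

(a) 2-3-5-7 → obeys
(b) 1-2-6 → obeys
(c) 2-4-5-8 → obeys
(d) 4-1-3 → violates
(e) 3-5-6-8 → obeys

4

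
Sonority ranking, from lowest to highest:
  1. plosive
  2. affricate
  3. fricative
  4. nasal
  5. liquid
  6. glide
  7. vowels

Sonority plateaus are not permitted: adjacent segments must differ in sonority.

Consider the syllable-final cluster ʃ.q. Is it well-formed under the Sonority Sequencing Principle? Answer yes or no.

yes

/ʃ/ is a fricative (sonority 3).
/q/ is a plosive (sonority 1).
The profile 3-1 strictly falls, so the syllable-final cluster satisfies the SSP.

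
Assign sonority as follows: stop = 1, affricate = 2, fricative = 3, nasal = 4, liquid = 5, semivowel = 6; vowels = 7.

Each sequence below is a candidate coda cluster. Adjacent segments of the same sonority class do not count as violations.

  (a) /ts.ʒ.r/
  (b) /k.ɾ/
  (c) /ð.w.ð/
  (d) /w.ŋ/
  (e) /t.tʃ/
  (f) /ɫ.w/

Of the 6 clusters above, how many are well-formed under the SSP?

(a) sonority 2-3-5: ill-formed.
(b) sonority 1-5: ill-formed.
(c) sonority 3-6-3: ill-formed.
(d) sonority 6-4: well-formed.
(e) sonority 1-2: ill-formed.
(f) sonority 5-6: ill-formed.

1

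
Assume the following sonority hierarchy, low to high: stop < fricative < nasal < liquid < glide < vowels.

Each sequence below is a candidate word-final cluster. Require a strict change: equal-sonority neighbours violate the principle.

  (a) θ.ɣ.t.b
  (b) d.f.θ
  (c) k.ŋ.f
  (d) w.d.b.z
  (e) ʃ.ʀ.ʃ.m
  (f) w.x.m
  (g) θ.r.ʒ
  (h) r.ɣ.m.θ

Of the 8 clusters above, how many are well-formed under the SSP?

(a) 2-2-1-1 → violates
(b) 1-2-2 → violates
(c) 1-3-2 → violates
(d) 5-1-1-2 → violates
(e) 2-4-2-3 → violates
(f) 5-2-3 → violates
(g) 2-4-2 → violates
(h) 4-2-3-2 → violates

0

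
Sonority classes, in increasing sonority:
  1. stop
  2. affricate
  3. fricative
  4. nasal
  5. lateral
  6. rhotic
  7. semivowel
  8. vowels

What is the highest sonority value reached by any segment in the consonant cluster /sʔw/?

/s/ — fricative, sonority 3.
/ʔ/ — stop, sonority 1.
/w/ — semivowel, sonority 7.
The maximum is 7.

7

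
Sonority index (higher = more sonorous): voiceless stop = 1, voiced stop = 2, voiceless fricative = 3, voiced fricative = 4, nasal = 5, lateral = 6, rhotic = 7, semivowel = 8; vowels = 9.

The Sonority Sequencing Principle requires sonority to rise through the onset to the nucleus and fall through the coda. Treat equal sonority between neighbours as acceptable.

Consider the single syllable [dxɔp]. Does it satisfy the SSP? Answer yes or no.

Onset: /d/ is a voiced stop (sonority 2), /x/ is a voiceless fricative (sonority 3); then the nucleus /ɔ/ (sonority 9).
Onset profile 2-3-9 — rises to the nucleus.
Coda: /p/ is a voiceless stop (sonority 1).
Coda profile 9-1 — falls from the nucleus.

yes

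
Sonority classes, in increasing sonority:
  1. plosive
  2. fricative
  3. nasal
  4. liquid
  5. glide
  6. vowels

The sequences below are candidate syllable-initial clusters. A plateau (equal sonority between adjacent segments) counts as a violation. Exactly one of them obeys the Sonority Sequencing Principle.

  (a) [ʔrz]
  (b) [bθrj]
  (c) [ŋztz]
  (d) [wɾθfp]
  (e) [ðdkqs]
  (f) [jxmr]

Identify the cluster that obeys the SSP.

b

(a) 1-4-2 → violates
(b) 1-2-4-5 → obeys
(c) 3-2-1-2 → violates
(d) 5-4-2-2-1 → violates
(e) 2-1-1-1-2 → violates
(f) 5-2-3-4 → violates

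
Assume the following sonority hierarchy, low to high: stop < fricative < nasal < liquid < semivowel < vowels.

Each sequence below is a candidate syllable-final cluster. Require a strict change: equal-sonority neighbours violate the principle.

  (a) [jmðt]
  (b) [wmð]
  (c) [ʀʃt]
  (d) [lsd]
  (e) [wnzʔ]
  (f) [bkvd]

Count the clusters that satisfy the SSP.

(a) [jmðt]: profile 5-3-2-1 — obeys.
(b) [wmð]: profile 5-3-2 — obeys.
(c) [ʀʃt]: profile 4-2-1 — obeys.
(d) [lsd]: profile 4-2-1 — obeys.
(e) [wnzʔ]: profile 5-3-2-1 — obeys.
(f) [bkvd]: profile 1-1-2-1 — violates.

5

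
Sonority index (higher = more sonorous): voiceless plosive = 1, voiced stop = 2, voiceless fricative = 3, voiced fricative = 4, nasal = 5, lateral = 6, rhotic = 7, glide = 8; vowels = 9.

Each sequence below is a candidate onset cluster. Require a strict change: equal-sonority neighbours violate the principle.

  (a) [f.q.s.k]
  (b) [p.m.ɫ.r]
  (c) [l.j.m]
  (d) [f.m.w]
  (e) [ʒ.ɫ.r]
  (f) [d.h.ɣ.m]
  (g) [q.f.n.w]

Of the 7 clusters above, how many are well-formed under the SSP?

5

(a) [f.q.s.k]: profile 3-1-3-1 — violates.
(b) [p.m.ɫ.r]: profile 1-5-6-7 — obeys.
(c) [l.j.m]: profile 6-8-5 — violates.
(d) [f.m.w]: profile 3-5-8 — obeys.
(e) [ʒ.ɫ.r]: profile 4-6-7 — obeys.
(f) [d.h.ɣ.m]: profile 2-3-4-5 — obeys.
(g) [q.f.n.w]: profile 1-3-5-8 — obeys.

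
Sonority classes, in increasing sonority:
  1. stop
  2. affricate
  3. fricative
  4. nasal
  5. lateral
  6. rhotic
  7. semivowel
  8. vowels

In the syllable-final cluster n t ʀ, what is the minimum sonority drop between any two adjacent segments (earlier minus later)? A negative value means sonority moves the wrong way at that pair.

/n/ — nasal, sonority 4.
/t/ — stop, sonority 1.
/ʀ/ — rhotic, sonority 6.
/n/→/t/: change +3.
/t/→/ʀ/: change -5.
Minimum = -5.

-5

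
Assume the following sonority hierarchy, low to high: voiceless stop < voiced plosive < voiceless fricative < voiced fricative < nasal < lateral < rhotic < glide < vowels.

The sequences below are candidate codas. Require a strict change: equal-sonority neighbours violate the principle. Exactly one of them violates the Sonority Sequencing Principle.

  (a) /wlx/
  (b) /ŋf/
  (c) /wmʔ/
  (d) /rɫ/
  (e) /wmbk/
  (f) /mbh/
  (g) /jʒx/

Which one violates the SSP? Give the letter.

f

(a) 8-6-3 → obeys
(b) 5-3 → obeys
(c) 8-5-1 → obeys
(d) 7-6 → obeys
(e) 8-5-2-1 → obeys
(f) 5-2-3 → violates
(g) 8-4-3 → obeys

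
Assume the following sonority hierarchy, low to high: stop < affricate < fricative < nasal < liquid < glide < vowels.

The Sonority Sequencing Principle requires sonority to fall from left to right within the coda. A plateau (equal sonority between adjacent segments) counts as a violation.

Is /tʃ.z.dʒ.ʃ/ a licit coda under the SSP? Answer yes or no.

no

/tʃ/ is an affricate (sonority 2).
/z/ is a fricative (sonority 3).
/dʒ/ is an affricate (sonority 2).
/ʃ/ is a fricative (sonority 3).
The profile is 2-3-2-3. Between /tʃ/ (2) and /z/ (3) sonority does not fall, so the cluster violates the SSP.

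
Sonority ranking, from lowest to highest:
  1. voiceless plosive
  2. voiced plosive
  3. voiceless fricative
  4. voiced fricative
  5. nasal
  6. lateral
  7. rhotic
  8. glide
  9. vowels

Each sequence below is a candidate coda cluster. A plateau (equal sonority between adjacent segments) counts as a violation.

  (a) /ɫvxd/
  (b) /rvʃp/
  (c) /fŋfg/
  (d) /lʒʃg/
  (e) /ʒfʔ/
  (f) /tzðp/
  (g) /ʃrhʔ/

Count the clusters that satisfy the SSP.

4

(a) 6-4-3-2 → obeys
(b) 7-4-3-1 → obeys
(c) 3-5-3-2 → violates
(d) 6-4-3-2 → obeys
(e) 4-3-1 → obeys
(f) 1-4-4-1 → violates
(g) 3-7-3-1 → violates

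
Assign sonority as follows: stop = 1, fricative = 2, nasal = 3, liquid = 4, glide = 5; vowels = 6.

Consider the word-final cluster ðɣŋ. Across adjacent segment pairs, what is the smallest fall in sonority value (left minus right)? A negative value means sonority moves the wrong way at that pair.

-1

/ð/: fricative = 2.
/ɣ/: fricative = 2.
/ŋ/: nasal = 3.
/ð/→/ɣ/: change +0.
/ɣ/→/ŋ/: change -1.
Minimum = -1.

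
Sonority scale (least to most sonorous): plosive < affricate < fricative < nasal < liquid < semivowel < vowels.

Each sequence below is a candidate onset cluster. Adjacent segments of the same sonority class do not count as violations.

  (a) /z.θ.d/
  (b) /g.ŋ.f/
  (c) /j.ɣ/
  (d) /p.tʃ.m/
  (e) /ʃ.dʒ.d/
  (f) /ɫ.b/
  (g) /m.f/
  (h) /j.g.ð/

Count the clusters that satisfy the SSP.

1

(a) /z.θ.d/: profile 3-3-1 — violates.
(b) /g.ŋ.f/: profile 1-4-3 — violates.
(c) /j.ɣ/: profile 6-3 — violates.
(d) /p.tʃ.m/: profile 1-2-4 — obeys.
(e) /ʃ.dʒ.d/: profile 3-2-1 — violates.
(f) /ɫ.b/: profile 5-1 — violates.
(g) /m.f/: profile 4-3 — violates.
(h) /j.g.ð/: profile 6-1-3 — violates.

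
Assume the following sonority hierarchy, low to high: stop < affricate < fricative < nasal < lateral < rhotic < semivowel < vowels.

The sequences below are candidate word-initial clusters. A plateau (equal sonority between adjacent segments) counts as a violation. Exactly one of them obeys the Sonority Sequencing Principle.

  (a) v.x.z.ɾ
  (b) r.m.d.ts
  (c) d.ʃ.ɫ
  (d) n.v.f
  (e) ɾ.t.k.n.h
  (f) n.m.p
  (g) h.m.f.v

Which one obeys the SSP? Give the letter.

c

(a) sonority 3-3-3-6: ill-formed.
(b) sonority 6-4-1-2: ill-formed.
(c) sonority 1-3-5: well-formed.
(d) sonority 4-3-3: ill-formed.
(e) sonority 6-1-1-4-3: ill-formed.
(f) sonority 4-4-1: ill-formed.
(g) sonority 3-4-3-3: ill-formed.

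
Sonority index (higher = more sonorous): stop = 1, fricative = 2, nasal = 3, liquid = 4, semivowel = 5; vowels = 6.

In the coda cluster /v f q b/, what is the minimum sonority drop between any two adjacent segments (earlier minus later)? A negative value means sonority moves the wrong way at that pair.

/v/ is a fricative (sonority 2).
/f/ is a fricative (sonority 2).
/q/ is a stop (sonority 1).
/b/ is a stop (sonority 1).
/v/→/f/: change +0.
/f/→/q/: change +1.
/q/→/b/: change +0.
Minimum = 0.

0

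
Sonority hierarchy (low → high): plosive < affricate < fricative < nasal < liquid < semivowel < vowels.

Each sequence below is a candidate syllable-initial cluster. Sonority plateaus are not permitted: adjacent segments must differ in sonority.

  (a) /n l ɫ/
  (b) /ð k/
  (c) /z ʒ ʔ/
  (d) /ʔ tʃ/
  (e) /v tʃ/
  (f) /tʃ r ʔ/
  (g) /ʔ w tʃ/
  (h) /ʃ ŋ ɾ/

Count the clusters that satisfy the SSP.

(a) sonority 4-5-5: ill-formed.
(b) sonority 3-1: ill-formed.
(c) sonority 3-3-1: ill-formed.
(d) sonority 1-2: well-formed.
(e) sonority 3-2: ill-formed.
(f) sonority 2-5-1: ill-formed.
(g) sonority 1-6-2: ill-formed.
(h) sonority 3-4-5: well-formed.

2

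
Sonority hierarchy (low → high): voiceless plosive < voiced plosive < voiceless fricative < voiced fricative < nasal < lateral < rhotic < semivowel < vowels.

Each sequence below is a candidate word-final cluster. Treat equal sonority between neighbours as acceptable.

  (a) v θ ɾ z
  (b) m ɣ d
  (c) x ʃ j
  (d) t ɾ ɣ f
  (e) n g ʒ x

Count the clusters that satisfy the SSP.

1

(a) sonority 4-3-7-4: ill-formed.
(b) sonority 5-4-2: well-formed.
(c) sonority 3-3-8: ill-formed.
(d) sonority 1-7-4-3: ill-formed.
(e) sonority 5-2-4-3: ill-formed.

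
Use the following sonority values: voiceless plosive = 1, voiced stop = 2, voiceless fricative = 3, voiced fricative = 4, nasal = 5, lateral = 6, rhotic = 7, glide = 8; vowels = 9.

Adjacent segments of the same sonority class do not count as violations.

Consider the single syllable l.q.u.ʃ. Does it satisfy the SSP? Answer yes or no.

Onset: /l/ is a lateral (sonority 6), /q/ is a voiceless plosive (sonority 1); then the nucleus /u/ (sonority 9).
Onset profile 6-1-9 — does not rise throughout.
Coda: /ʃ/ is a voiceless fricative (sonority 3).
Coda profile 9-3 — falls from the nucleus.

no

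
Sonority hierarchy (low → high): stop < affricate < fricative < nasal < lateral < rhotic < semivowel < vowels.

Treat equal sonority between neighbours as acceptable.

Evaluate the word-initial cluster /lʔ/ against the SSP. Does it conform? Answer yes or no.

no

/l/ — lateral, sonority 5.
/ʔ/ — stop, sonority 1.
The profile is 5-1. Between /l/ (5) and /ʔ/ (1) sonority does not rise, so the cluster violates the SSP.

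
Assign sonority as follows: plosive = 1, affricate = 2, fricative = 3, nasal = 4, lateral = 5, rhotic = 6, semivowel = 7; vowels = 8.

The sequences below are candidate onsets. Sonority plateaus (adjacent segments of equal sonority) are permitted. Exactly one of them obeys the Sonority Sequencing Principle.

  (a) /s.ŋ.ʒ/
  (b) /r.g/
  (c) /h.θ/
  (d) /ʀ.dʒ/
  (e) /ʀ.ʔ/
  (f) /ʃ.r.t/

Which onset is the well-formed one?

(a) 3-4-3 → violates
(b) 6-1 → violates
(c) 3-3 → obeys
(d) 6-2 → violates
(e) 6-1 → violates
(f) 3-6-1 → violates

c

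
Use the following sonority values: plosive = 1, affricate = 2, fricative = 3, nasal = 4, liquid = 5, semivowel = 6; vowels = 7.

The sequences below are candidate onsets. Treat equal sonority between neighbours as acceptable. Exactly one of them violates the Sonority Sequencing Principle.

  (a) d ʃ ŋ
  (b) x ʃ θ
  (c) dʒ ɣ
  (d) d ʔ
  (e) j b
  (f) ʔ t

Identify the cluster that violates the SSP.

e

(a) d ʃ ŋ: profile 1-3-4 — obeys.
(b) x ʃ θ: profile 3-3-3 — obeys.
(c) dʒ ɣ: profile 2-3 — obeys.
(d) d ʔ: profile 1-1 — obeys.
(e) j b: profile 6-1 — violates.
(f) ʔ t: profile 1-1 — obeys.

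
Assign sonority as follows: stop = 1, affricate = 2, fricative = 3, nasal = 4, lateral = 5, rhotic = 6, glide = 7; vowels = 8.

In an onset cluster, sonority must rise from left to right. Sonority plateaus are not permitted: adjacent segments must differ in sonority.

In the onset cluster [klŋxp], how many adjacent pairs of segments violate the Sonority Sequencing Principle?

3

/k/ — stop, sonority 1.
/l/ — lateral, sonority 5.
/ŋ/ — nasal, sonority 4.
/x/ — fricative, sonority 3.
/p/ — stop, sonority 1.
/k/→/l/: 1→5 (rises) — ok.
/l/→/ŋ/: 5→4 (does not rise) — violation.
/ŋ/→/x/: 4→3 (does not rise) — violation.
/x/→/p/: 3→1 (does not rise) — violation.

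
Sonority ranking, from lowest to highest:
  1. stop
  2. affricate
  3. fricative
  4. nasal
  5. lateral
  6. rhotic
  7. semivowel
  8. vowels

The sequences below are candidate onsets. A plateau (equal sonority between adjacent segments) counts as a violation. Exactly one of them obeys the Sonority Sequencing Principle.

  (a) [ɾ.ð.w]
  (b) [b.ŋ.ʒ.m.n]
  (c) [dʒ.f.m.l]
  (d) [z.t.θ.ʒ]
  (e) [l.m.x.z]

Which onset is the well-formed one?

(a) sonority 6-3-7: ill-formed.
(b) sonority 1-4-3-4-4: ill-formed.
(c) sonority 2-3-4-5: well-formed.
(d) sonority 3-1-3-3: ill-formed.
(e) sonority 5-4-3-3: ill-formed.

c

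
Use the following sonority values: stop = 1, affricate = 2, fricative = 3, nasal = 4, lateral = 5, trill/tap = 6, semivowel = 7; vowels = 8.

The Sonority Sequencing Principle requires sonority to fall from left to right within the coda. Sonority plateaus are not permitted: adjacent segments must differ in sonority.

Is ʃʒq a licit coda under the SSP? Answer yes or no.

/ʃ/: fricative = 3.
/ʒ/: fricative = 3.
/q/: stop = 1.
The profile is 3-3-1. Between /ʃ/ (3) and /ʒ/ (3) sonority does not fall, so the cluster violates the SSP.

no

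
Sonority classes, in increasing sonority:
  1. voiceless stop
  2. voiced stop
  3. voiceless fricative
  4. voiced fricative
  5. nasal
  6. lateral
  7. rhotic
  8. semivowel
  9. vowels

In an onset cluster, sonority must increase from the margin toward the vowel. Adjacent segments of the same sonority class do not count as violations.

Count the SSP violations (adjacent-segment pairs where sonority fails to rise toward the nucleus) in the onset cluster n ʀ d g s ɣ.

1

/n/ is a nasal (sonority 5).
/ʀ/ is a rhotic (sonority 7).
/d/ is a voiced stop (sonority 2).
/g/ is a voiced stop (sonority 2).
/s/ is a voiceless fricative (sonority 3).
/ɣ/ is a voiced fricative (sonority 4).
/n/→/ʀ/: 5→7 (rises) — ok.
/ʀ/→/d/: 7→2 (does not rise) — violation.
/d/→/g/: 2→2 (plateau, allowed) — ok.
/g/→/s/: 2→3 (rises) — ok.
/s/→/ɣ/: 3→4 (rises) — ok.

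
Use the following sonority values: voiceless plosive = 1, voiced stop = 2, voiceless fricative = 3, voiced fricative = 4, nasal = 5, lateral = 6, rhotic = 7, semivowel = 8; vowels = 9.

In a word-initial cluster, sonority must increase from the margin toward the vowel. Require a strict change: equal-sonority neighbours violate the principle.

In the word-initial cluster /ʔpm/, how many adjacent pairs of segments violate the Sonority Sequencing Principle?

/ʔ/ — voiceless plosive, sonority 1.
/p/ — voiceless plosive, sonority 1.
/m/ — nasal, sonority 5.
/ʔ/→/p/: 1→1 (plateau) — violation.
/p/→/m/: 1→5 (rises) — ok.

1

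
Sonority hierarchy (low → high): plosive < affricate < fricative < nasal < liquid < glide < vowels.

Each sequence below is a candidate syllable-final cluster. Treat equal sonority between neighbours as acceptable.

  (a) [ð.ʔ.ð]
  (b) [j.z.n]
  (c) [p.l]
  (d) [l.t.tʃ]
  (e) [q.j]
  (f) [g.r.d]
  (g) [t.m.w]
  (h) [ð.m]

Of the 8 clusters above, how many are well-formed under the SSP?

0

(a) [ð.ʔ.ð]: profile 3-1-3 — violates.
(b) [j.z.n]: profile 6-3-4 — violates.
(c) [p.l]: profile 1-5 — violates.
(d) [l.t.tʃ]: profile 5-1-2 — violates.
(e) [q.j]: profile 1-6 — violates.
(f) [g.r.d]: profile 1-5-1 — violates.
(g) [t.m.w]: profile 1-4-6 — violates.
(h) [ð.m]: profile 3-4 — violates.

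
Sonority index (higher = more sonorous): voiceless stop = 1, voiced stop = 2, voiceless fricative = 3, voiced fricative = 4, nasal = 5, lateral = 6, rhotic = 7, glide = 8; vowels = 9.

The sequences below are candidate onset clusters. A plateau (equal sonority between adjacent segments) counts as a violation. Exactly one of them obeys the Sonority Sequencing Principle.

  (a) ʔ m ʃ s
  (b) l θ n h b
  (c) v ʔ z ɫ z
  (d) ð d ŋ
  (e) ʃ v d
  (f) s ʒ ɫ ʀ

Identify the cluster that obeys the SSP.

f

(a) 1-5-3-3 → violates
(b) 6-3-5-3-2 → violates
(c) 4-1-4-6-4 → violates
(d) 4-2-5 → violates
(e) 3-4-2 → violates
(f) 3-4-6-7 → obeys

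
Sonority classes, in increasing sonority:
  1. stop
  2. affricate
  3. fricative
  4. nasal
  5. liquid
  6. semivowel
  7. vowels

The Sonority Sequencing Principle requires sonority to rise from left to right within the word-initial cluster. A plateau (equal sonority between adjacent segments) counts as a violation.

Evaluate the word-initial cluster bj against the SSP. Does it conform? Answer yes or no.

yes

/b/ — stop, sonority 1.
/j/ — semivowel, sonority 6.
The profile 1-6 strictly rises, so the word-initial cluster satisfies the SSP.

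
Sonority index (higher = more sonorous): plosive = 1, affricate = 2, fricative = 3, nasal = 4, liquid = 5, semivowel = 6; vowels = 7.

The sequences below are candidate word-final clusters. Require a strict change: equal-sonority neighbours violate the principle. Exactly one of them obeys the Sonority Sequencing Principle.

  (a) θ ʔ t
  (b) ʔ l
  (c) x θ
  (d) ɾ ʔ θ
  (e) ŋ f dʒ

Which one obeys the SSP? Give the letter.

(a) θ ʔ t: profile 3-1-1 — violates.
(b) ʔ l: profile 1-5 — violates.
(c) x θ: profile 3-3 — violates.
(d) ɾ ʔ θ: profile 5-1-3 — violates.
(e) ŋ f dʒ: profile 4-3-2 — obeys.

e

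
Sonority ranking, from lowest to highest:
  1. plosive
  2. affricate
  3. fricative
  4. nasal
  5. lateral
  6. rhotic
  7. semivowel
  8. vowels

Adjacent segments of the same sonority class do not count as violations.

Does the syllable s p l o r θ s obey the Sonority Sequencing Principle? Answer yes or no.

no

Onset: /s/ is a fricative (sonority 3), /p/ is a plosive (sonority 1), /l/ is a lateral (sonority 5); then the nucleus /o/ (sonority 8).
Onset profile 3-1-5-8 — does not rise throughout.
Coda: /r/ is a rhotic (sonority 6), /θ/ is a fricative (sonority 3), /s/ is a fricative (sonority 3).
Coda profile 8-6-3-3 — falls from the nucleus.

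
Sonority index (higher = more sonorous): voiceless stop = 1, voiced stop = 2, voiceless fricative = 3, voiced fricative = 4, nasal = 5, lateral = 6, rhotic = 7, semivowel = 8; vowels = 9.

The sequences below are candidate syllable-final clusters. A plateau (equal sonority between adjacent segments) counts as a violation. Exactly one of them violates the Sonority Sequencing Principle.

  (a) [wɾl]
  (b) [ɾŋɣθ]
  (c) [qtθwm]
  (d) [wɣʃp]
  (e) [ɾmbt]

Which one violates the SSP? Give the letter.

(a) sonority 8-7-6: well-formed.
(b) sonority 7-5-4-3: well-formed.
(c) sonority 1-1-3-8-5: ill-formed.
(d) sonority 8-4-3-1: well-formed.
(e) sonority 7-5-2-1: well-formed.

c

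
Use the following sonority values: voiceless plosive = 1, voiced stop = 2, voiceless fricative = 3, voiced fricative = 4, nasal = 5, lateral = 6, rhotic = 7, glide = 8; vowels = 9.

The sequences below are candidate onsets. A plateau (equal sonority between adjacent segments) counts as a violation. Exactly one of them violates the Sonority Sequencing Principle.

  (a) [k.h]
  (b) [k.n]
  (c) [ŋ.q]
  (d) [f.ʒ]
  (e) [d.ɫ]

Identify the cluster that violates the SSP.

c

(a) 1-3 → obeys
(b) 1-5 → obeys
(c) 5-1 → violates
(d) 3-4 → obeys
(e) 2-6 → obeys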